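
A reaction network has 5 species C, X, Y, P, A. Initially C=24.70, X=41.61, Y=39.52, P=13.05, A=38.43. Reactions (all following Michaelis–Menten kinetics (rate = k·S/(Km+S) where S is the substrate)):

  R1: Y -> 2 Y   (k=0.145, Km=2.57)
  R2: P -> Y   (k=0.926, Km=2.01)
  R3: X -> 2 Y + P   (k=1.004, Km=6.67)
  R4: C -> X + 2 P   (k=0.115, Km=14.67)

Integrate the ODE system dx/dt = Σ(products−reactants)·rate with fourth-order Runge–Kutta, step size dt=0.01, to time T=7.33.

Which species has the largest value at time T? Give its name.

Dominant species at T: Y

RK4 with dt=0.01: 733 steps to T=7.33. Trajectory (selected grid times):
t=0.00: C=24.70 X=41.61 Y=39.52 P=13.05 A=38.43
t=0.81: C=24.64 X=40.97 Y=41.68 P=13.22 A=38.43
t=1.63: C=24.58 X=40.32 Y=43.87 P=13.38 A=38.43
t=2.44: C=24.52 X=39.68 Y=46.03 P=13.54 A=38.43
t=3.26: C=24.47 X=39.04 Y=48.21 P=13.70 A=38.43
t=4.07: C=24.41 X=38.40 Y=50.36 P=13.86 A=38.43
t=4.89: C=24.35 X=37.76 Y=52.54 P=14.01 A=38.43
t=5.70: C=24.29 X=37.13 Y=54.69 P=14.16 A=38.43
t=6.52: C=24.23 X=36.49 Y=56.86 P=14.31 A=38.43
t=7.33: C=24.17 X=35.86 Y=59.01 P=14.46 A=38.43
At T=7.33: C=24.17 X=35.86 Y=59.01 P=14.46 A=38.43; the largest is Y.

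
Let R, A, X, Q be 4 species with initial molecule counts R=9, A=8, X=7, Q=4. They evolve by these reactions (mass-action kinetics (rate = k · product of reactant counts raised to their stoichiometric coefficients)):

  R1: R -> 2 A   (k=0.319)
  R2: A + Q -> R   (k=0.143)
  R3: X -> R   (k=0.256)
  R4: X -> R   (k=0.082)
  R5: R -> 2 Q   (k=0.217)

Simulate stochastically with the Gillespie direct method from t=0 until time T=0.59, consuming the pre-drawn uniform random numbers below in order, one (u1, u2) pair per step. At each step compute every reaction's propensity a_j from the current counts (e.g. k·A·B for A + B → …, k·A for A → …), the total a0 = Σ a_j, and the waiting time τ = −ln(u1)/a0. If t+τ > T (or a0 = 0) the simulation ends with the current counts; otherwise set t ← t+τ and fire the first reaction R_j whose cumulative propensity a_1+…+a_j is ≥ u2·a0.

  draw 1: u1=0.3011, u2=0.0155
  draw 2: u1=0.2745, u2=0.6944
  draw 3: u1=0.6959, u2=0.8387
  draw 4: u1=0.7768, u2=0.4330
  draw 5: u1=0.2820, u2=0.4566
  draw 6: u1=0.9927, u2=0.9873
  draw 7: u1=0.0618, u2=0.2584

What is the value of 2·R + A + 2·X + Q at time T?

Check how each reaction changes W = 2·R + A + 2·X + Q (weight of products minus weight of reactants):
R1: R -> 2 A: (1·2) − (2·1) = 2 − 2 = 0
R2: A + Q -> R: (2·1) − (1·1 + 1·1) = 2 − 2 = 0
R3: X -> R: (2·1) − (2·1) = 2 − 2 = 0
R4: X -> R: (2·1) − (2·1) = 2 − 2 = 0
R5: R -> 2 Q: (1·2) − (2·1) = 2 − 2 = 0
Every reaction leaves W unchanged, so W is conserved and no simulation is needed: W(T) = W(0) = 2·9 + 8 + 2·7 + 4 = 44

Value at T = 44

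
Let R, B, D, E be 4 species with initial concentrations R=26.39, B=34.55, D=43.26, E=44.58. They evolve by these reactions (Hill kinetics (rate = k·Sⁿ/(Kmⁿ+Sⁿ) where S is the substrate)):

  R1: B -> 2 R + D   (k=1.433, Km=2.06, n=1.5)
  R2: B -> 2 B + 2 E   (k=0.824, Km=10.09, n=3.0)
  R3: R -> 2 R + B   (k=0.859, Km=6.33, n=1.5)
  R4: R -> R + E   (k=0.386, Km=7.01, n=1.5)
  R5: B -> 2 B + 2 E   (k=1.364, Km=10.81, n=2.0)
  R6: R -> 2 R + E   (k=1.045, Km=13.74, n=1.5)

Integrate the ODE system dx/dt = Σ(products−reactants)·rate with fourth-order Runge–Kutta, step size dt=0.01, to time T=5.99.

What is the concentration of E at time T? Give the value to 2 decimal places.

E at T = 76.72

RK4 with dt=0.01: 599 steps to T=5.99. Trajectory (selected grid times):
t=0.00: R=26.39 B=34.55 D=43.26 E=44.58
t=0.67: R=29.32 B=35.50 D=44.21 E=48.08
t=1.33: R=32.24 B=36.44 D=45.14 E=51.55
t=2.00: R=35.22 B=37.41 D=46.09 E=55.11
t=2.66: R=38.18 B=38.37 D=47.02 E=58.64
t=3.33: R=41.20 B=39.35 D=47.97 E=62.24
t=3.99: R=44.19 B=40.33 D=48.90 E=65.81
t=4.66: R=47.23 B=41.32 D=49.85 E=69.45
t=5.32: R=50.25 B=42.31 D=50.79 E=73.05
t=5.99: R=53.32 B=43.31 D=51.74 E=76.72
Read off E at T=5.99: 76.72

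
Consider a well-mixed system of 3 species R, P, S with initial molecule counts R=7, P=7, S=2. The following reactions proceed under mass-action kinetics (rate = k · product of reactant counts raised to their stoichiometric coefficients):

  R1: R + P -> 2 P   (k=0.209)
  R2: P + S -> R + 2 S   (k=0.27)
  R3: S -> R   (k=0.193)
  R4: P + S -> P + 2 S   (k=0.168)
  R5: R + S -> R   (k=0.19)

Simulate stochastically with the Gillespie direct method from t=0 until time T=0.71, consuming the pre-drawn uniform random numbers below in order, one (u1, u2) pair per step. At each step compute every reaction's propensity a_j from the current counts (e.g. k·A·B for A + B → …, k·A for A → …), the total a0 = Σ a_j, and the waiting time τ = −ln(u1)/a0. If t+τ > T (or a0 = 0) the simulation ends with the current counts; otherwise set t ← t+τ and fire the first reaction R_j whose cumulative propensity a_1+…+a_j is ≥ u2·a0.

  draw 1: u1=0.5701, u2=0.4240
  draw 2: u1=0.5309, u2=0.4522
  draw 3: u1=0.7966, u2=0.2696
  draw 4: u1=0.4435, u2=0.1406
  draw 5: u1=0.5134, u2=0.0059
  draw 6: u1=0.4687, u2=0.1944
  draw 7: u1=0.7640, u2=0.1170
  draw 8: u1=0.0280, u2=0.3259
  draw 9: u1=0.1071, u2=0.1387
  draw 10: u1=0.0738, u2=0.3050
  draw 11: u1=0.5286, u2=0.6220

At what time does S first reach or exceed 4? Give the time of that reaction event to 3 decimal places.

t=0.000: R=7 P=7 S=2
Draw 1: a1=10.241, a2=3.780, a3=0.386, a4=2.352, a5=2.660, a0=19.419; τ=−ln(0.5701)/19.419=0.029 → t=0.029; u2·a0=0.4240·19.419=8.234 ≤ a1=10.241 → R1 fires; R=6 P=8 S=2
Draw 2: a1=10.032, a2=4.320, a3=0.386, a4=2.688, a5=2.280, a0=19.706; τ=−ln(0.5309)/19.706=0.032 → t=0.061; u2·a0=0.4522·19.706=8.911 ≤ a1=10.032 → R1 fires; R=5 P=9 S=2
Draw 3: a1=9.405, a2=4.860, a3=0.386, a4=3.024, a5=1.900, a0=19.575; τ=−ln(0.7966)/19.575=0.012 → t=0.073; u2·a0=0.2696·19.575=5.277 ≤ a1=9.405 → R1 fires; R=4 P=10 S=2
Draw 4: a1=8.360, a2=5.400, a3=0.386, a4=3.360, a5=1.520, a0=19.026; τ=−ln(0.4435)/19.026=0.043 → t=0.115; u2·a0=0.1406·19.026=2.675 ≤ a1=8.360 → R1 fires; R=3 P=11 S=2
Draw 5: a1=6.897, a2=5.940, a3=0.386, a4=3.696, a5=1.140, a0=18.059; τ=−ln(0.5134)/18.059=0.037 → t=0.152; u2·a0=0.0059·18.059=0.107 ≤ a1=6.897 → R1 fires; R=2 P=12 S=2
Draw 6: a1=5.016, a2=6.480, a3=0.386, a4=4.032, a5=0.760, a0=16.674; τ=−ln(0.4687)/16.674=0.045 → t=0.198; u2·a0=0.1944·16.674=3.241 ≤ a1=5.016 → R1 fires; R=1 P=13 S=2
Draw 7: a1=2.717, a2=7.020, a3=0.386, a4=4.368, a5=0.380, a0=14.871; τ=−ln(0.7640)/14.871=0.018 → t=0.216; u2·a0=0.1170·14.871=1.740 ≤ a1=2.717 → R1 fires; R=0 P=14 S=2
Draw 8: a1=0.000, a2=7.560, a3=0.386, a4=4.704, a5=0.000, a0=12.650; τ=−ln(0.0280)/12.650=0.283 → t=0.499; u2·a0=0.3259·12.650=4.123; a1=0.000 < 4.123 ≤ a1+a2=7.560 → R2 fires; R=1 P=13 S=3
Draw 9: a1=2.717, a2=10.530, a3=0.579, a4=6.552, a5=0.570, a0=20.948; τ=−ln(0.1071)/20.948=0.107 → t=0.605; u2·a0=0.1387·20.948=2.905; a1=2.717 < 2.905 ≤ a1+a2=13.247 → R2 fires; R=2 P=12 S=4
Draw 10: a1=5.016, a2=12.960, a3=0.772, a4=8.064, a5=1.520, a0=28.332; τ=−ln(0.0738)/28.332=0.092 → t=0.697; u2·a0=0.3050·28.332=8.641; a1=5.016 < 8.641 ≤ a1+a2=17.976 → R2 fires; R=3 P=11 S=5
Draw 11: a1=6.897, a2=14.850, a3=0.965, a4=9.240, a5=2.850, a0=34.802; τ=−ln(0.5286)/34.802=0.018 → t=0.715 > T=0.71: stop.
S first becomes ≥ 4 when it reaches 4 at the event at t=0.605.

Threshold first reached at t = 0.605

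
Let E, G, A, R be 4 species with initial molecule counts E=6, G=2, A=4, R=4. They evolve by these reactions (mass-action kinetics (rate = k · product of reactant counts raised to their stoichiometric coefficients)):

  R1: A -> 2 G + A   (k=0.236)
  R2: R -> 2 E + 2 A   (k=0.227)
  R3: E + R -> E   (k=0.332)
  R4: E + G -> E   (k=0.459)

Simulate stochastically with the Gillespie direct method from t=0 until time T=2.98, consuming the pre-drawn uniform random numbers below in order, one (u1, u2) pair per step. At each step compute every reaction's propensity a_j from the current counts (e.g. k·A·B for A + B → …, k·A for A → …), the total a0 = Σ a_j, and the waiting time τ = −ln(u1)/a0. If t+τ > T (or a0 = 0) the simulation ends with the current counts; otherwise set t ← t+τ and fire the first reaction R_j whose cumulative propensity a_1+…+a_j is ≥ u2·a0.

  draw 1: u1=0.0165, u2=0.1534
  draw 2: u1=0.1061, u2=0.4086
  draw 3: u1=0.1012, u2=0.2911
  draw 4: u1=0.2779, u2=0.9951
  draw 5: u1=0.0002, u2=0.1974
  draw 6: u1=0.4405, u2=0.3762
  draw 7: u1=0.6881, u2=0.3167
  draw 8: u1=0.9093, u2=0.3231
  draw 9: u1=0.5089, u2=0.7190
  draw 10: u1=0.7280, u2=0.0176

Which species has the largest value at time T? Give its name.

t=0.000: E=6 G=2 A=4 R=4
Draw 1: a1=0.944, a2=0.908, a3=7.968, a4=5.508, a0=15.328; τ=−ln(0.0165)/15.328=0.268 → t=0.268; u2·a0=0.1534·15.328=2.351; a1+a2=1.852 < 2.351 ≤ a1+…+a3=9.820 → R3 fires; E=6 G=2 A=4 R=3
Draw 2: a1=0.944, a2=0.681, a3=5.976, a4=5.508, a0=13.109; τ=−ln(0.1061)/13.109=0.171 → t=0.439; u2·a0=0.4086·13.109=5.356; a1+a2=1.625 < 5.356 ≤ a1+…+a3=7.601 → R3 fires; E=6 G=2 A=4 R=2
Draw 3: a1=0.944, a2=0.454, a3=3.984, a4=5.508, a0=10.890; τ=−ln(0.1012)/10.890=0.210 → t=0.649; u2·a0=0.2911·10.890=3.170; a1+a2=1.398 < 3.170 ≤ a1+…+a3=5.382 → R3 fires; E=6 G=2 A=4 R=1
Draw 4: a1=0.944, a2=0.227, a3=1.992, a4=5.508, a0=8.671; τ=−ln(0.2779)/8.671=0.148 → t=0.797; u2·a0=0.9951·8.671=8.629; a1+…+a3=3.163 < 8.629 ≤ a1+…+a4=8.671 → R4 fires; E=6 G=1 A=4 R=1
Draw 5: a1=0.944, a2=0.227, a3=1.992, a4=2.754, a0=5.917; τ=−ln(0.0002)/5.917=1.439 → t=2.236; u2·a0=0.1974·5.917=1.168; a1=0.944 < 1.168 ≤ a1+a2=1.171 → R2 fires; E=8 G=1 A=6 R=0
Draw 6: a1=1.416, a2=0.000, a3=0.000, a4=3.672, a0=5.088; τ=−ln(0.4405)/5.088=0.161 → t=2.398; u2·a0=0.3762·5.088=1.914; a1+…+a3=1.416 < 1.914 ≤ a1+…+a4=5.088 → R4 fires; E=8 G=0 A=6 R=0
Draw 7: a1=1.416, a2=0.000, a3=0.000, a4=0.000, a0=1.416; τ=−ln(0.6881)/1.416=0.264 → t=2.661; u2·a0=0.3167·1.416=0.448 ≤ a1=1.416 → R1 fires; E=8 G=2 A=6 R=0
Draw 8: a1=1.416, a2=0.000, a3=0.000, a4=7.344, a0=8.760; τ=−ln(0.9093)/8.760=0.011 → t=2.672; u2·a0=0.3231·8.760=2.830; a1+…+a3=1.416 < 2.830 ≤ a1+…+a4=8.760 → R4 fires; E=8 G=1 A=6 R=0
Draw 9: a1=1.416, a2=0.000, a3=0.000, a4=3.672, a0=5.088; τ=−ln(0.5089)/5.088=0.133 → t=2.805; u2·a0=0.7190·5.088=3.658; a1+…+a3=1.416 < 3.658 ≤ a1+…+a4=5.088 → R4 fires; E=8 G=0 A=6 R=0
Draw 10: a1=1.416, a2=0.000, a3=0.000, a4=0.000, a0=1.416; τ=−ln(0.7280)/1.416=0.224 → t=3.029 > T=2.98: stop.
At T=2.98: E=8 G=0 A=6 R=0; the largest is E.

Dominant species at T: E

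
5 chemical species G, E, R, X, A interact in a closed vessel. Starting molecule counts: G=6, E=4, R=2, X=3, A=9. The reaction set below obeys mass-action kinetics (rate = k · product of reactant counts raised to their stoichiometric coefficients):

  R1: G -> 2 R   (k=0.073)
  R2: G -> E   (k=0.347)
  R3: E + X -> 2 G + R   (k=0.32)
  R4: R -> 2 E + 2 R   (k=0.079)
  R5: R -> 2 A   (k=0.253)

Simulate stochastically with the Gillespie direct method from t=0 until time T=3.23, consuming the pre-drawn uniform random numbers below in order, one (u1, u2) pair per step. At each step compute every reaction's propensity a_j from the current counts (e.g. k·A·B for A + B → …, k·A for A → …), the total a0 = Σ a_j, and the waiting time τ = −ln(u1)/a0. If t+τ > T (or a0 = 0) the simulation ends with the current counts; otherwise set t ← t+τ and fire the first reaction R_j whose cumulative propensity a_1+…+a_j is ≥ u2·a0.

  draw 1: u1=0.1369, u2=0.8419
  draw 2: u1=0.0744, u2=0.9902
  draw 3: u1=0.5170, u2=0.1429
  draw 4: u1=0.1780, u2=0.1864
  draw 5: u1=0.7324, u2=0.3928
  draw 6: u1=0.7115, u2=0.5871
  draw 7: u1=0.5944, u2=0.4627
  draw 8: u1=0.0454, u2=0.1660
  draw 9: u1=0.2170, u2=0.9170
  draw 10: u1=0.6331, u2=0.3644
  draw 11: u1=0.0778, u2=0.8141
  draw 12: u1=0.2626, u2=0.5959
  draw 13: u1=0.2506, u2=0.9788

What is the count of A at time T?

A at T = 13

t=0.000: G=6 E=4 R=2 X=3 A=9
Draw 1: a1=0.438, a2=2.082, a3=3.840, a4=0.158, a5=0.506, a0=7.024; τ=−ln(0.1369)/7.024=0.283 → t=0.283; u2·a0=0.8419·7.024=5.914; a1+a2=2.520 < 5.914 ≤ a1+…+a3=6.360 → R3 fires; G=8 E=3 R=3 X=2 A=9
Draw 2: a1=0.584, a2=2.776, a3=1.920, a4=0.237, a5=0.759, a0=6.276; τ=−ln(0.0744)/6.276=0.414 → t=0.697; u2·a0=0.9902·6.276=6.214; a1+…+a4=5.517 < 6.214 ≤ a1+…+a5=6.276 → R5 fires; G=8 E=3 R=2 X=2 A=11
Draw 3: a1=0.584, a2=2.776, a3=1.920, a4=0.158, a5=0.506, a0=5.944; τ=−ln(0.5170)/5.944=0.111 → t=0.808; u2·a0=0.1429·5.944=0.849; a1=0.584 < 0.849 ≤ a1+a2=3.360 → R2 fires; G=7 E=4 R=2 X=2 A=11
Draw 4: a1=0.511, a2=2.429, a3=2.560, a4=0.158, a5=0.506, a0=6.164; τ=−ln(0.1780)/6.164=0.280 → t=1.088; u2·a0=0.1864·6.164=1.149; a1=0.511 < 1.149 ≤ a1+a2=2.940 → R2 fires; G=6 E=5 R=2 X=2 A=11
Draw 5: a1=0.438, a2=2.082, a3=3.200, a4=0.158, a5=0.506, a0=6.384; τ=−ln(0.7324)/6.384=0.049 → t=1.137; u2·a0=0.3928·6.384=2.508; a1=0.438 < 2.508 ≤ a1+a2=2.520 → R2 fires; G=5 E=6 R=2 X=2 A=11
Draw 6: a1=0.365, a2=1.735, a3=3.840, a4=0.158, a5=0.506, a0=6.604; τ=−ln(0.7115)/6.604=0.052 → t=1.188; u2·a0=0.5871·6.604=3.877; a1+a2=2.100 < 3.877 ≤ a1+…+a3=5.940 → R3 fires; G=7 E=5 R=3 X=1 A=11
Draw 7: a1=0.511, a2=2.429, a3=1.600, a4=0.237, a5=0.759, a0=5.536; τ=−ln(0.5944)/5.536=0.094 → t=1.282; u2·a0=0.4627·5.536=2.562; a1=0.511 < 2.562 ≤ a1+a2=2.940 → R2 fires; G=6 E=6 R=3 X=1 A=11
Draw 8: a1=0.438, a2=2.082, a3=1.920, a4=0.237, a5=0.759, a0=5.436; τ=−ln(0.0454)/5.436=0.569 → t=1.851; u2·a0=0.1660·5.436=0.902; a1=0.438 < 0.902 ≤ a1+a2=2.520 → R2 fires; G=5 E=7 R=3 X=1 A=11
Draw 9: a1=0.365, a2=1.735, a3=2.240, a4=0.237, a5=0.759, a0=5.336; τ=−ln(0.2170)/5.336=0.286 → t=2.138; u2·a0=0.9170·5.336=4.893; a1+…+a4=4.577 < 4.893 ≤ a1+…+a5=5.336 → R5 fires; G=5 E=7 R=2 X=1 A=13
Draw 10: a1=0.365, a2=1.735, a3=2.240, a4=0.158, a5=0.506, a0=5.004; τ=−ln(0.6331)/5.004=0.091 → t=2.229; u2·a0=0.3644·5.004=1.823; a1=0.365 < 1.823 ≤ a1+a2=2.100 → R2 fires; G=4 E=8 R=2 X=1 A=13
Draw 11: a1=0.292, a2=1.388, a3=2.560, a4=0.158, a5=0.506, a0=4.904; τ=−ln(0.0778)/4.904=0.521 → t=2.750; u2·a0=0.8141·4.904=3.992; a1+a2=1.680 < 3.992 ≤ a1+…+a3=4.240 → R3 fires; G=6 E=7 R=3 X=0 A=13
Draw 12: a1=0.438, a2=2.082, a3=0.000, a4=0.237, a5=0.759, a0=3.516; τ=−ln(0.2626)/3.516=0.380 → t=3.130; u2·a0=0.5959·3.516=2.095; a1=0.438 < 2.095 ≤ a1+a2=2.520 → R2 fires; G=5 E=8 R=3 X=0 A=13
Draw 13: a1=0.365, a2=1.735, a3=0.000, a4=0.237, a5=0.759, a0=3.096; τ=−ln(0.2506)/3.096=0.447 → t=3.577 > T=3.23: stop.
Read off A at T=3.23: 13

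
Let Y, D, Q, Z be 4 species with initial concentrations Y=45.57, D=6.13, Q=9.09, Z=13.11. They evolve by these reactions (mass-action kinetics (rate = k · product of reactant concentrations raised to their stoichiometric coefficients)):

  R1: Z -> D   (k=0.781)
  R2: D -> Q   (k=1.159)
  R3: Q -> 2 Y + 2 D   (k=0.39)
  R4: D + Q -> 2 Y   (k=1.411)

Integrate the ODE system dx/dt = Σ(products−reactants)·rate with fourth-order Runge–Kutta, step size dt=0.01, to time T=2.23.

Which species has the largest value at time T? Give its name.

RK4 with dt=0.01: 223 steps to T=2.23. Trajectory (selected grid times):
t=0.00: Y=45.57 D=6.13 Q=9.09 Z=13.11
t=0.25: Y=59.17 D=2.24 Q=3.21 Z=10.78
t=0.50: Y=63.29 D=2.16 Q=1.78 Z=8.87
t=0.74: Y=65.71 D=2.26 Q=1.18 Z=7.36
t=0.99: Y=67.57 D=2.28 Q=0.92 Z=6.05
t=1.24: Y=69.08 D=2.19 Q=0.81 Z=4.98
t=1.49: Y=70.40 D=2.03 Q=0.76 Z=4.09
t=1.73: Y=71.52 D=1.84 Q=0.74 Z=3.39
t=1.98: Y=72.56 D=1.63 Q=0.72 Z=2.79
t=2.23: Y=73.48 D=1.44 Q=0.71 Z=2.30
At T=2.23: Y=73.48 D=1.44 Q=0.71 Z=2.30; the largest is Y.

Dominant species at T: Y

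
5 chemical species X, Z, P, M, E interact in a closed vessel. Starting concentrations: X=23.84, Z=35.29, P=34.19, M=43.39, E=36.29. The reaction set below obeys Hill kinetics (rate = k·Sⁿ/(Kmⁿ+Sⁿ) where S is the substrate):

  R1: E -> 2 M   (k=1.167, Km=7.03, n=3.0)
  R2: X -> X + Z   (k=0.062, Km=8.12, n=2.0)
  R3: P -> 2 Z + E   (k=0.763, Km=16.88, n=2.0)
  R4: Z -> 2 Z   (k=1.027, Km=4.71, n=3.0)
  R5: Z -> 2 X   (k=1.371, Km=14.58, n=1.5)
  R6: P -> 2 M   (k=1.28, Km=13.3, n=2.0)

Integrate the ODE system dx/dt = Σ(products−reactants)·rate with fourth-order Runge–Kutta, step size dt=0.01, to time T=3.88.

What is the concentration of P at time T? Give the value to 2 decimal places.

P at T = 27.73

RK4 with dt=0.01: 388 steps to T=3.88. Trajectory (selected grid times):
t=0.00: X=23.84 Z=35.29 P=34.19 M=43.39 E=36.29
t=0.43: X=24.77 Z=35.81 P=33.45 M=45.34 E=36.05
t=0.86: X=25.71 Z=36.33 P=32.72 M=47.28 E=35.82
t=1.29: X=26.65 Z=36.84 P=31.99 M=49.22 E=35.58
t=1.72: X=27.60 Z=37.34 P=31.26 M=51.15 E=35.33
t=2.16: X=28.57 Z=37.85 P=30.53 M=53.12 E=35.08
t=2.59: X=29.52 Z=38.34 P=29.82 M=55.04 E=34.84
t=3.02: X=30.48 Z=38.82 P=29.12 M=56.95 E=34.58
t=3.45: X=31.44 Z=39.29 P=28.42 M=58.85 E=34.33
t=3.88: X=32.41 Z=39.76 P=27.73 M=60.74 E=34.07
Read off P at T=3.88: 27.73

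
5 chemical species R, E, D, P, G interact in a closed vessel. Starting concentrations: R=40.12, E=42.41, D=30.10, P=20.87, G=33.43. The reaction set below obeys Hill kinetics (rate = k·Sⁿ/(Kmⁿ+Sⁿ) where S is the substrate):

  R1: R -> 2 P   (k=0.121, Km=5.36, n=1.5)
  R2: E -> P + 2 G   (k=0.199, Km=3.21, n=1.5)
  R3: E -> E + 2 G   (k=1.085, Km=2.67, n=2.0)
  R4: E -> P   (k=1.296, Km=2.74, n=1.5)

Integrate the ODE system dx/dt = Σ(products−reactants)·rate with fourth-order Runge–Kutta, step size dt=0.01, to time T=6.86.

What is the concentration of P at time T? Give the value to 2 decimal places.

RK4 with dt=0.01: 686 steps to T=6.86. Trajectory (selected grid times):
t=0.00: R=40.12 E=42.41 D=30.10 P=20.87 G=33.43
t=0.76: R=40.03 E=41.29 D=30.10 P=22.16 G=35.37
t=1.52: R=39.94 E=40.18 D=30.10 P=23.45 G=37.31
t=2.29: R=39.86 E=39.05 D=30.10 P=24.76 G=39.27
t=3.05: R=39.77 E=37.93 D=30.10 P=26.05 G=41.21
t=3.81: R=39.68 E=36.82 D=30.10 P=27.34 G=43.14
t=4.57: R=39.59 E=35.71 D=30.10 P=28.63 G=45.08
t=5.34: R=39.50 E=34.58 D=30.10 P=29.93 G=47.04
t=6.10: R=39.42 E=33.47 D=30.10 P=31.21 G=48.97
t=6.86: R=39.33 E=32.36 D=30.10 P=32.50 G=50.90
Read off P at T=6.86: 32.50

P at T = 32.50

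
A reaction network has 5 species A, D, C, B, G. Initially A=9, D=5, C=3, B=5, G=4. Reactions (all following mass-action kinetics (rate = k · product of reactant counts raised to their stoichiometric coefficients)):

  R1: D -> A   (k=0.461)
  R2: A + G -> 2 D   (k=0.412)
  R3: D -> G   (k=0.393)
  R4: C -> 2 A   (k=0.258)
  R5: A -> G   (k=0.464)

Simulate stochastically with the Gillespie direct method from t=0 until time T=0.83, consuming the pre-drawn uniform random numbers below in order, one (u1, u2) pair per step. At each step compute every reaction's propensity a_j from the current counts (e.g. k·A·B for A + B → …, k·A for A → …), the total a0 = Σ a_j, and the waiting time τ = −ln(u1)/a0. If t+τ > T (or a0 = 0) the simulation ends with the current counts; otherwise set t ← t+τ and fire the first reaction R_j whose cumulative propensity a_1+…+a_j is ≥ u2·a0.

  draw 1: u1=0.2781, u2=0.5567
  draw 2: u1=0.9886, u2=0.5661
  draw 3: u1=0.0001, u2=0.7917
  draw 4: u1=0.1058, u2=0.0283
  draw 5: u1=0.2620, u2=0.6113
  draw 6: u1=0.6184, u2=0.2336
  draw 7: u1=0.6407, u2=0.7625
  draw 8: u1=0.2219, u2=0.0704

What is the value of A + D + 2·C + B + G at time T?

Value at T = 29

Check how each reaction changes W = A + D + 2·C + B + G (weight of products minus weight of reactants):
R1: D -> A: (1·1) − (1·1) = 1 − 1 = 0
R2: A + G -> 2 D: (1·2) − (1·1 + 1·1) = 2 − 2 = 0
R3: D -> G: (1·1) − (1·1) = 1 − 1 = 0
R4: C -> 2 A: (1·2) − (2·1) = 2 − 2 = 0
R5: A -> G: (1·1) − (1·1) = 1 − 1 = 0
Every reaction leaves W unchanged, so W is conserved and no simulation is needed: W(T) = W(0) = 9 + 5 + 2·3 + 5 + 4 = 29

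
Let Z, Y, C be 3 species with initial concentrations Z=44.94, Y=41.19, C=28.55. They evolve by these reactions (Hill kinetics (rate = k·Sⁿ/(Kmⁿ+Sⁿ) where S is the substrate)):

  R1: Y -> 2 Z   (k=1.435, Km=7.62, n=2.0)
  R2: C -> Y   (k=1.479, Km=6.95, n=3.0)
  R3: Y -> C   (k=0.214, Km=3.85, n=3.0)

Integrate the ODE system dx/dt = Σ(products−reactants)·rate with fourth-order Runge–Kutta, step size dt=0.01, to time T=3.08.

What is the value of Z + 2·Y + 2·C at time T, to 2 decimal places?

Check how each reaction changes W = Z + 2·Y + 2·C (weight of products minus weight of reactants):
R1: Y -> 2 Z: (1·2) − (2·1) = 2 − 2 = 0
R2: C -> Y: (2·1) − (2·1) = 2 − 2 = 0
R3: Y -> C: (2·1) − (2·1) = 2 − 2 = 0
Every reaction leaves W unchanged, so W is conserved and no simulation is needed: W(T) = W(0) = 44.94 + 2·41.19 + 2·28.55 = 184.42

Value at T = 184.42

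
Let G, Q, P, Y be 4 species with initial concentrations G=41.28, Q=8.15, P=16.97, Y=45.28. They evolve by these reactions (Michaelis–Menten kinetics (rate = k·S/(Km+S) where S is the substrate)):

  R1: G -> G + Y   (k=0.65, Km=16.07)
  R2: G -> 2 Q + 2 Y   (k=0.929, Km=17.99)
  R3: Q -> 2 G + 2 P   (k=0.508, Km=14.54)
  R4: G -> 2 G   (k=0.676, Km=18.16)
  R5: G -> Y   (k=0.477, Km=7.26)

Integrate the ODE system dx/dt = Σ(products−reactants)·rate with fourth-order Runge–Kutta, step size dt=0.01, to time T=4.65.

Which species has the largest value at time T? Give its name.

Dominant species at T: Y

RK4 with dt=0.01: 465 steps to T=4.65. Trajectory (selected grid times):
t=0.00: G=41.28 Q=8.15 P=16.97 Y=45.28
t=0.52: G=41.17 Q=8.73 P=17.16 Y=46.41
t=1.03: G=41.07 Q=9.29 P=17.36 Y=47.51
t=1.55: G=40.98 Q=9.85 P=17.57 Y=48.64
t=2.07: G=40.89 Q=10.42 P=17.79 Y=49.76
t=2.58: G=40.82 Q=10.96 P=18.01 Y=50.86
t=3.10: G=40.74 Q=11.52 P=18.24 Y=51.99
t=3.62: G=40.68 Q=12.07 P=18.48 Y=53.11
t=4.13: G=40.62 Q=12.61 P=18.71 Y=54.21
t=4.65: G=40.56 Q=13.15 P=18.96 Y=55.33
At T=4.65: G=40.56 Q=13.15 P=18.96 Y=55.33; the largest is Y.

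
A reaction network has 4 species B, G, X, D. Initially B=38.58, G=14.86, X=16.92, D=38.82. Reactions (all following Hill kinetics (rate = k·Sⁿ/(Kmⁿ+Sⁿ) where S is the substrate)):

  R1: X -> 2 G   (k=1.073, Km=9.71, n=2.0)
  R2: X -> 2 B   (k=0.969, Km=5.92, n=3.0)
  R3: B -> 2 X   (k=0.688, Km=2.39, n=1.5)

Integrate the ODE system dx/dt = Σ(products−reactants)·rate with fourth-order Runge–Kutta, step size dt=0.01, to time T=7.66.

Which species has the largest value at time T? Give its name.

RK4 with dt=0.01: 766 steps to T=7.66. Trajectory (selected grid times):
t=0.00: B=38.58 G=14.86 X=16.92 D=38.82
t=0.85: B=39.58 G=16.23 X=16.60 D=38.82
t=1.70: B=40.58 G=17.58 X=16.29 D=38.82
t=2.55: B=41.57 G=18.92 X=15.99 D=38.82
t=3.40: B=42.56 G=20.24 X=15.70 D=38.82
t=4.26: B=43.56 G=21.57 X=15.41 D=38.82
t=5.11: B=44.54 G=22.87 X=15.14 D=38.82
t=5.96: B=45.51 G=24.16 X=14.88 D=38.82
t=6.81: B=46.48 G=25.43 X=14.62 D=38.82
t=7.66: B=47.44 G=26.69 X=14.38 D=38.82
At T=7.66: B=47.44 G=26.69 X=14.38 D=38.82; the largest is B.

Dominant species at T: B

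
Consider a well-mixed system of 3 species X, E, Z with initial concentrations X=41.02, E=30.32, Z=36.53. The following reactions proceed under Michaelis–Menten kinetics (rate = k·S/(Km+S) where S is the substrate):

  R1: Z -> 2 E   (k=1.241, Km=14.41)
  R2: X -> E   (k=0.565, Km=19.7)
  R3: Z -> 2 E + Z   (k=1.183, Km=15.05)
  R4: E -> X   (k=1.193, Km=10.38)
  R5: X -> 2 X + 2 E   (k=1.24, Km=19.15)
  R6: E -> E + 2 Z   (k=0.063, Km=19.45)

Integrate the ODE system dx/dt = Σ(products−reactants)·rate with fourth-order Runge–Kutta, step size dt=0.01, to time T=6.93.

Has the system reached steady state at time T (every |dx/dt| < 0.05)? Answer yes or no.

RK4 with dt=0.01: 693 steps to T=6.93. Trajectory (selected grid times):
t=0.00: X=41.02 E=30.32 Z=36.53
t=0.77: X=42.07 E=33.88 Z=35.91
t=1.54: X=43.15 E=37.43 Z=35.29
t=2.31: X=44.24 E=40.96 Z=34.68
t=3.08: X=45.34 E=44.47 Z=34.07
t=3.85: X=46.46 E=47.97 Z=33.47
t=4.62: X=47.59 E=51.46 Z=32.87
t=5.39: X=48.74 E=54.94 Z=32.28
t=6.16: X=49.89 E=58.40 Z=31.69
t=6.93: X=51.05 E=61.86 Z=31.11
Rates at T: R1=0.8482, R2=0.4077, R3=0.7973, R4=1.0216, R5=0.9017, R6=0.0479
dx/dt at T (Σ net stoichiometry × rate): X=+1.5156, E=+4.4806, Z=-0.7523
Largest |dx/dt| is |+4.4806| (E) ≥ 0.05 → not steady.

Steady state at T: no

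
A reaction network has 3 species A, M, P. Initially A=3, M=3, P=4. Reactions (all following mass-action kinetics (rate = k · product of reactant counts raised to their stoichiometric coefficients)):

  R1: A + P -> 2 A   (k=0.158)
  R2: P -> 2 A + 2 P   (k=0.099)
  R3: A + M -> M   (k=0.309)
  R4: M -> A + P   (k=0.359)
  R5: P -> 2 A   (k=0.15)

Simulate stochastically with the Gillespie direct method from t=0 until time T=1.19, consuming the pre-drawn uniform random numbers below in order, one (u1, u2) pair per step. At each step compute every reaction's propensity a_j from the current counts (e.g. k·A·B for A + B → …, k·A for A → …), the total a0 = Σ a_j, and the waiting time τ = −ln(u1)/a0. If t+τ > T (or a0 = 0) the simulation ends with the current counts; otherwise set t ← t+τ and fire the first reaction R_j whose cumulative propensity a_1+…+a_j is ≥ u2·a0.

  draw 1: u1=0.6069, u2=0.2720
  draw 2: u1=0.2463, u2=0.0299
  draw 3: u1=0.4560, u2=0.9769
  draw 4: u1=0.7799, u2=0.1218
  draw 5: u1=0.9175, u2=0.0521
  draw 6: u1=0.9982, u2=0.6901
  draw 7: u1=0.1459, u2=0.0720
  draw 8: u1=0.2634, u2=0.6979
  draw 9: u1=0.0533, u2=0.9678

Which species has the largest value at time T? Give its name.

Dominant species at T: A

t=0.000: A=3 M=3 P=4
Draw 1: a1=1.896, a2=0.396, a3=2.781, a4=1.077, a5=0.600, a0=6.750; τ=−ln(0.6069)/6.750=0.074 → t=0.074; u2·a0=0.2720·6.750=1.836 ≤ a1=1.896 → R1 fires; A=4 M=3 P=3
Draw 2: a1=1.896, a2=0.297, a3=3.708, a4=1.077, a5=0.450, a0=7.428; τ=−ln(0.2463)/7.428=0.189 → t=0.263; u2·a0=0.0299·7.428=0.222 ≤ a1=1.896 → R1 fires; A=5 M=3 P=2
Draw 3: a1=1.580, a2=0.198, a3=4.635, a4=1.077, a5=0.300, a0=7.790; τ=−ln(0.4560)/7.790=0.101 → t=0.363; u2·a0=0.9769·7.790=7.610; a1+…+a4=7.490 < 7.610 ≤ a1+…+a5=7.790 → R5 fires; A=7 M=3 P=1
Draw 4: a1=1.106, a2=0.099, a3=6.489, a4=1.077, a5=0.150, a0=8.921; τ=−ln(0.7799)/8.921=0.028 → t=0.391; u2·a0=0.1218·8.921=1.087 ≤ a1=1.106 → R1 fires; A=8 M=3 P=0
Draw 5: a1=0.000, a2=0.000, a3=7.416, a4=1.077, a5=0.000, a0=8.493; τ=−ln(0.9175)/8.493=0.010 → t=0.401; u2·a0=0.0521·8.493=0.442; a1+a2=0.000 < 0.442 ≤ a1+…+a3=7.416 → R3 fires; A=7 M=3 P=0
Draw 6: a1=0.000, a2=0.000, a3=6.489, a4=1.077, a5=0.000, a0=7.566; τ=−ln(0.9982)/7.566=0.000 → t=0.402; u2·a0=0.6901·7.566=5.221; a1+a2=0.000 < 5.221 ≤ a1+…+a3=6.489 → R3 fires; A=6 M=3 P=0
Draw 7: a1=0.000, a2=0.000, a3=5.562, a4=1.077, a5=0.000, a0=6.639; τ=−ln(0.1459)/6.639=0.290 → t=0.692; u2·a0=0.0720·6.639=0.478; a1+a2=0.000 < 0.478 ≤ a1+…+a3=5.562 → R3 fires; A=5 M=3 P=0
Draw 8: a1=0.000, a2=0.000, a3=4.635, a4=1.077, a5=0.000, a0=5.712; τ=−ln(0.2634)/5.712=0.234 → t=0.925; u2·a0=0.6979·5.712=3.986; a1+a2=0.000 < 3.986 ≤ a1+…+a3=4.635 → R3 fires; A=4 M=3 P=0
Draw 9: a1=0.000, a2=0.000, a3=3.708, a4=1.077, a5=0.000, a0=4.785; τ=−ln(0.0533)/4.785=0.613 → t=1.538 > T=1.19: stop.
At T=1.19: A=4 M=3 P=0; the largest is A.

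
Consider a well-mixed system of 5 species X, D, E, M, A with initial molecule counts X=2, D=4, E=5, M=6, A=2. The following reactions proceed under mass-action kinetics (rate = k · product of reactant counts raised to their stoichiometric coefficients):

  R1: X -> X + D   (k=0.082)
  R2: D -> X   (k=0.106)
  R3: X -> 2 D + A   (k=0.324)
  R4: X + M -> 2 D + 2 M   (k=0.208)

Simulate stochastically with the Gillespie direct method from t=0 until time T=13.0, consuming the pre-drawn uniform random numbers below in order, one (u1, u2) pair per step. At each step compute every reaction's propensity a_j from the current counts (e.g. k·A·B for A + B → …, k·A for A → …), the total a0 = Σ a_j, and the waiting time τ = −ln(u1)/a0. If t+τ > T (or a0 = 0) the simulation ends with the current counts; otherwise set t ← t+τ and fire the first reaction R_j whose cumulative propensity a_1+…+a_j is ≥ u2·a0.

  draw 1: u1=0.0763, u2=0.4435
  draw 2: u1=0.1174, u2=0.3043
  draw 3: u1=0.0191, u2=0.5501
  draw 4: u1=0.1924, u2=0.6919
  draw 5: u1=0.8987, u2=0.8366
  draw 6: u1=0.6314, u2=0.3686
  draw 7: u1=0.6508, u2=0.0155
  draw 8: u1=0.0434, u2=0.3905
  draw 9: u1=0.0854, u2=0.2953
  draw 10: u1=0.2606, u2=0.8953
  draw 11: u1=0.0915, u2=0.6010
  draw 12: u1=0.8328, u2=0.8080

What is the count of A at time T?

t=0.000: X=2 D=4 E=5 M=6 A=2
Draw 1: a1=0.164, a2=0.424, a3=0.648, a4=2.496, a0=3.732; τ=−ln(0.0763)/3.732=0.689 → t=0.689; u2·a0=0.4435·3.732=1.655; a1+…+a3=1.236 < 1.655 ≤ a1+…+a4=3.732 → R4 fires; X=1 D=6 E=5 M=7 A=2
Draw 2: a1=0.082, a2=0.636, a3=0.324, a4=1.456, a0=2.498; τ=−ln(0.1174)/2.498=0.858 → t=1.547; u2·a0=0.3043·2.498=0.760; a1+a2=0.718 < 0.760 ≤ a1+…+a3=1.042 → R3 fires; X=0 D=8 E=5 M=7 A=3
Draw 3: a1=0.000, a2=0.848, a3=0.000, a4=0.000, a0=0.848; τ=−ln(0.0191)/0.848=4.668 → t=6.215; u2·a0=0.5501·0.848=0.466; a1=0.000 < 0.466 ≤ a1+a2=0.848 → R2 fires; X=1 D=7 E=5 M=7 A=3
Draw 4: a1=0.082, a2=0.742, a3=0.324, a4=1.456, a0=2.604; τ=−ln(0.1924)/2.604=0.633 → t=6.847; u2·a0=0.6919·2.604=1.802; a1+…+a3=1.148 < 1.802 ≤ a1+…+a4=2.604 → R4 fires; X=0 D=9 E=5 M=8 A=3
Draw 5: a1=0.000, a2=0.954, a3=0.000, a4=0.000, a0=0.954; τ=−ln(0.8987)/0.954=0.112 → t=6.959; u2·a0=0.8366·0.954=0.798; a1=0.000 < 0.798 ≤ a1+a2=0.954 → R2 fires; X=1 D=8 E=5 M=8 A=3
Draw 6: a1=0.082, a2=0.848, a3=0.324, a4=1.664, a0=2.918; τ=−ln(0.6314)/2.918=0.158 → t=7.117; u2·a0=0.3686·2.918=1.076; a1+a2=0.930 < 1.076 ≤ a1+…+a3=1.254 → R3 fires; X=0 D=10 E=5 M=8 A=4
Draw 7: a1=0.000, a2=1.060, a3=0.000, a4=0.000, a0=1.060; τ=−ln(0.6508)/1.060=0.405 → t=7.522; u2·a0=0.0155·1.060=0.016; a1=0.000 < 0.016 ≤ a1+a2=1.060 → R2 fires; X=1 D=9 E=5 M=8 A=4
Draw 8: a1=0.082, a2=0.954, a3=0.324, a4=1.664, a0=3.024; τ=−ln(0.0434)/3.024=1.037 → t=8.560; u2·a0=0.3905·3.024=1.181; a1+a2=1.036 < 1.181 ≤ a1+…+a3=1.360 → R3 fires; X=0 D=11 E=5 M=8 A=5
Draw 9: a1=0.000, a2=1.166, a3=0.000, a4=0.000, a0=1.166; τ=−ln(0.0854)/1.166=2.110 → t=10.670; u2·a0=0.2953·1.166=0.344; a1=0.000 < 0.344 ≤ a1+a2=1.166 → R2 fires; X=1 D=10 E=5 M=8 A=5
Draw 10: a1=0.082, a2=1.060, a3=0.324, a4=1.664, a0=3.130; τ=−ln(0.2606)/3.130=0.430 → t=11.099; u2·a0=0.8953·3.130=2.802; a1+…+a3=1.466 < 2.802 ≤ a1+…+a4=3.130 → R4 fires; X=0 D=12 E=5 M=9 A=5
Draw 11: a1=0.000, a2=1.272, a3=0.000, a4=0.000, a0=1.272; τ=−ln(0.0915)/1.272=1.880 → t=12.980; u2·a0=0.6010·1.272=0.764; a1=0.000 < 0.764 ≤ a1+a2=1.272 → R2 fires; X=1 D=11 E=5 M=9 A=5
Draw 12: a1=0.082, a2=1.166, a3=0.324, a4=1.872, a0=3.444; τ=−ln(0.8328)/3.444=0.053 → t=13.033 > T=13.0: stop.
Read off A at T=13.0: 5

A at T = 5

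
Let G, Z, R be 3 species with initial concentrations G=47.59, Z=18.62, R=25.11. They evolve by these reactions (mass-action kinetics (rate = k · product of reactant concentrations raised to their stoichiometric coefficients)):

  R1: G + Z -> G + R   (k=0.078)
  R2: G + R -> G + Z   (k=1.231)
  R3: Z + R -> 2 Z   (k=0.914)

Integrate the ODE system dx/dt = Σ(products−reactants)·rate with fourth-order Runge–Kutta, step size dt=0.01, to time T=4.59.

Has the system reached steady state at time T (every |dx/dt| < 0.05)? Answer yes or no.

Steady state at T: yes

RK4 with dt=0.01: 459 steps to T=4.59. Trajectory (selected grid times):
t=0.00: G=47.59 Z=18.62 R=25.11
t=0.51: G=47.59 Z=42.12 R=1.61
t=1.02: G=47.59 Z=42.12 R=1.61
t=1.53: G=47.59 Z=42.12 R=1.61
t=2.04: G=47.59 Z=42.12 R=1.61
t=2.55: G=47.59 Z=42.12 R=1.61
t=3.06: G=47.59 Z=42.12 R=1.61
t=3.57: G=47.59 Z=42.12 R=1.61
t=4.08: G=47.59 Z=42.12 R=1.61
t=4.59: G=47.59 Z=42.12 R=1.61
Rates at T: R1=156.3484, R2=94.3485, R3=61.9999
dx/dt at T (Σ net stoichiometry × rate): G=+0.0000, Z=+0.0000, R=-0.0000
Largest |dx/dt| is |+0.0000| (Z) < 0.05 → steady.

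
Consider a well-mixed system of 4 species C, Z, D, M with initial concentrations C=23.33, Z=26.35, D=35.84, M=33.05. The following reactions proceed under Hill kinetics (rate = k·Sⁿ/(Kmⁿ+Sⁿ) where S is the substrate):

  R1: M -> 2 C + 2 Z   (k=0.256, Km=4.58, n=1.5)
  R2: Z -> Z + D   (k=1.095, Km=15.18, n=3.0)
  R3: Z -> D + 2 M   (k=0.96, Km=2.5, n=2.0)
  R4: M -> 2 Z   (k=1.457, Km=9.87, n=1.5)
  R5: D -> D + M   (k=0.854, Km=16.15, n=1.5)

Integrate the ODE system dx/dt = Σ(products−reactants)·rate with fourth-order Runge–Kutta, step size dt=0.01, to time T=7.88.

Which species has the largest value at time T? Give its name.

Dominant species at T: D

RK4 with dt=0.01: 788 steps to T=7.88. Trajectory (selected grid times):
t=0.00: C=23.33 Z=26.35 D=35.84 M=33.05
t=0.88: C=23.76 Z=28.15 D=37.50 M=33.99
t=1.75: C=24.18 Z=29.95 D=39.16 M=34.92
t=2.63: C=24.61 Z=31.77 D=40.86 M=35.86
t=3.50: C=25.04 Z=33.59 D=42.56 M=36.80
t=4.38: C=25.47 Z=35.44 D=44.29 M=37.75
t=5.25: C=25.90 Z=37.27 D=46.01 M=38.69
t=6.13: C=26.33 Z=39.14 D=47.75 M=39.64
t=7.00: C=26.76 Z=41.00 D=49.49 M=40.58
t=7.88: C=27.20 Z=42.89 D=51.25 M=41.54
At T=7.88: C=27.20 Z=42.89 D=51.25 M=41.54; the largest is D.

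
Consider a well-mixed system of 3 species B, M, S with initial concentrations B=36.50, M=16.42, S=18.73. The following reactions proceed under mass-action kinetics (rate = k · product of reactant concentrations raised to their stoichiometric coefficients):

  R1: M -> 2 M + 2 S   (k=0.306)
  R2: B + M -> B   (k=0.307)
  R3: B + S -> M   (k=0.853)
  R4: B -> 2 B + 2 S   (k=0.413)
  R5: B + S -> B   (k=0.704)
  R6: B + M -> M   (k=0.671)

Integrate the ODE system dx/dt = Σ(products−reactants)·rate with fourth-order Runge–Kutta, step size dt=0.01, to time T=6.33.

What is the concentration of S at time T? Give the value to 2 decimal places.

RK4 with dt=0.01: 633 steps to T=6.33. Trajectory (selected grid times):
t=0.00: B=36.50 M=16.42 S=18.73
t=0.70: B=0.00 M=19.70 S=7.66
t=1.41: B=0.00 M=24.48 S=17.22
t=2.11: B=0.00 M=30.33 S=28.92
t=2.81: B=0.00 M=37.58 S=43.41
t=3.52: B=0.00 M=46.70 S=61.65
t=4.22: B=0.00 M=57.85 S=83.96
t=4.92: B=0.00 M=71.67 S=111.60
t=5.63: B=0.00 M=89.06 S=146.38
t=6.33: B=0.00 M=110.34 S=188.93
Read off S at T=6.33: 188.93

S at T = 188.93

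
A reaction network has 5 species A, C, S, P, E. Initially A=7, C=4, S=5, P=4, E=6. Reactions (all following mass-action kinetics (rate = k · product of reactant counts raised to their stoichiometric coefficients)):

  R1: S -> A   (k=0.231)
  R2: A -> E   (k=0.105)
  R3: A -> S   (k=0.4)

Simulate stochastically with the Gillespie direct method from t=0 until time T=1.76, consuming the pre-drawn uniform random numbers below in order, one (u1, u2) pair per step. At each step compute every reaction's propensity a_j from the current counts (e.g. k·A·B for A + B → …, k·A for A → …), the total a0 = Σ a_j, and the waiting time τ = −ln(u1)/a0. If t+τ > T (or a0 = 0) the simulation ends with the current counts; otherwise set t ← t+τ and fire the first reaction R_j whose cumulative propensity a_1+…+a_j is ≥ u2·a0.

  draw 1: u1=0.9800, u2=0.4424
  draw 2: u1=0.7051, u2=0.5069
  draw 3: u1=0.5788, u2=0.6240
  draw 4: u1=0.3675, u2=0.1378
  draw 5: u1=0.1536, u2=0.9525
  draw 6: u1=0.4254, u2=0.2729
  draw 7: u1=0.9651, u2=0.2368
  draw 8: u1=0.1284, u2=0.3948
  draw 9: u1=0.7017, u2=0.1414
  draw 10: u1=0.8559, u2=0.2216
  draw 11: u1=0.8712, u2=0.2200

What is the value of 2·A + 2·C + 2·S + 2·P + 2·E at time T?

Check how each reaction changes W = 2·A + 2·C + 2·S + 2·P + 2·E (weight of products minus weight of reactants):
R1: S -> A: (2·1) − (2·1) = 2 − 2 = 0
R2: A -> E: (2·1) − (2·1) = 2 − 2 = 0
R3: A -> S: (2·1) − (2·1) = 2 − 2 = 0
Every reaction leaves W unchanged, so W is conserved and no simulation is needed: W(T) = W(0) = 2·7 + 2·4 + 2·5 + 2·4 + 2·6 = 52

Value at T = 52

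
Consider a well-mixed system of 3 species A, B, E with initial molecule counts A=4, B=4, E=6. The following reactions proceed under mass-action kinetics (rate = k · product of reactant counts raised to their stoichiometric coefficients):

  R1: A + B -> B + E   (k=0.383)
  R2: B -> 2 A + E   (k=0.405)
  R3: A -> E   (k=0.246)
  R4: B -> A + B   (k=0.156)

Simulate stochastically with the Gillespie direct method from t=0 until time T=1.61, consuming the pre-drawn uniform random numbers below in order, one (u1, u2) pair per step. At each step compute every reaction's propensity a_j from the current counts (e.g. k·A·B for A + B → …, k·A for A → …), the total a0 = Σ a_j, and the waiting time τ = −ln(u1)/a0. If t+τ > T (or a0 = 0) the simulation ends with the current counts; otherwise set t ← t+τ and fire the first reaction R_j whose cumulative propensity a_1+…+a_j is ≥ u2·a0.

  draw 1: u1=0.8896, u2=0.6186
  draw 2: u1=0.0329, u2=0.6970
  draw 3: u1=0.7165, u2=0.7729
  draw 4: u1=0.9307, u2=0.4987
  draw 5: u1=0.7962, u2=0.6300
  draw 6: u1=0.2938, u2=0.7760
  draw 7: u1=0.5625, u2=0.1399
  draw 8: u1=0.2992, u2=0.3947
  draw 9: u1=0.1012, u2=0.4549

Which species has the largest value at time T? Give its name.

Dominant species at T: E

t=0.000: A=4 B=4 E=6
Draw 1: a1=6.128, a2=1.620, a3=0.984, a4=0.624, a0=9.356; τ=−ln(0.8896)/9.356=0.013 → t=0.013; u2·a0=0.6186·9.356=5.788 ≤ a1=6.128 → R1 fires; A=3 B=4 E=7
Draw 2: a1=4.596, a2=1.620, a3=0.738, a4=0.624, a0=7.578; τ=−ln(0.0329)/7.578=0.451 → t=0.463; u2·a0=0.6970·7.578=5.282; a1=4.596 < 5.282 ≤ a1+a2=6.216 → R2 fires; A=5 B=3 E=8
Draw 3: a1=5.745, a2=1.215, a3=1.230, a4=0.468, a0=8.658; τ=−ln(0.7165)/8.658=0.039 → t=0.502; u2·a0=0.7729·8.658=6.692; a1=5.745 < 6.692 ≤ a1+a2=6.960 → R2 fires; A=7 B=2 E=9
Draw 4: a1=5.362, a2=0.810, a3=1.722, a4=0.312, a0=8.206; τ=−ln(0.9307)/8.206=0.009 → t=0.510; u2·a0=0.4987·8.206=4.092 ≤ a1=5.362 → R1 fires; A=6 B=2 E=10
Draw 5: a1=4.596, a2=0.810, a3=1.476, a4=0.312, a0=7.194; τ=−ln(0.7962)/7.194=0.032 → t=0.542; u2·a0=0.6300·7.194=4.532 ≤ a1=4.596 → R1 fires; A=5 B=2 E=11
Draw 6: a1=3.830, a2=0.810, a3=1.230, a4=0.312, a0=6.182; τ=−ln(0.2938)/6.182=0.198 → t=0.740; u2·a0=0.7760·6.182=4.797; a1+a2=4.640 < 4.797 ≤ a1+…+a3=5.870 → R3 fires; A=4 B=2 E=12
Draw 7: a1=3.064, a2=0.810, a3=0.984, a4=0.312, a0=5.170; τ=−ln(0.5625)/5.170=0.111 → t=0.851; u2·a0=0.1399·5.170=0.723 ≤ a1=3.064 → R1 fires; A=3 B=2 E=13
Draw 8: a1=2.298, a2=0.810, a3=0.738, a4=0.312, a0=4.158; τ=−ln(0.2992)/4.158=0.290 → t=1.142; u2·a0=0.3947·4.158=1.641 ≤ a1=2.298 → R1 fires; A=2 B=2 E=14
Draw 9: a1=1.532, a2=0.810, a3=0.492, a4=0.312, a0=3.146; τ=−ln(0.1012)/3.146=0.728 → t=1.870 > T=1.61: stop.
At T=1.61: A=2 B=2 E=14; the largest is E.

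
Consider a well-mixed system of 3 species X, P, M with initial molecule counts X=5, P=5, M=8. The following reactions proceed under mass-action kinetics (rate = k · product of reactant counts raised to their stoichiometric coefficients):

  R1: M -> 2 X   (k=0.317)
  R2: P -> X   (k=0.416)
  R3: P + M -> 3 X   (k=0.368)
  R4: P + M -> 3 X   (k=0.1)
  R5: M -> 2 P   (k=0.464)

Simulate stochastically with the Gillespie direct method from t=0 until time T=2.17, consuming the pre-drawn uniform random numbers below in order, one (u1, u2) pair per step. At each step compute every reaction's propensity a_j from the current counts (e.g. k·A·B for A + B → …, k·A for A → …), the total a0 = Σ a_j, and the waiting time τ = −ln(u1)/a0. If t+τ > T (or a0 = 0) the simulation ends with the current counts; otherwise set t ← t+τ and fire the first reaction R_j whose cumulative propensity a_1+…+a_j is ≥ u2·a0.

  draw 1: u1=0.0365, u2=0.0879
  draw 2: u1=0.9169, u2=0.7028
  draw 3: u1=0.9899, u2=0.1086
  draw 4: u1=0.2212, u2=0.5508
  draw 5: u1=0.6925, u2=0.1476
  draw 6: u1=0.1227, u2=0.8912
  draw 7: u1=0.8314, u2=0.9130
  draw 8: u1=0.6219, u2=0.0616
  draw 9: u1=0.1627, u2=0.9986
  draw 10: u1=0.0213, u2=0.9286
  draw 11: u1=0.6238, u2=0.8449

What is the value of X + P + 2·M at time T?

Check how each reaction changes W = X + P + 2·M (weight of products minus weight of reactants):
R1: M -> 2 X: (1·2) − (2·1) = 2 − 2 = 0
R2: P -> X: (1·1) − (1·1) = 1 − 1 = 0
R3: P + M -> 3 X: (1·3) − (1·1 + 2·1) = 3 − 3 = 0
R4: P + M -> 3 X: (1·3) − (1·1 + 2·1) = 3 − 3 = 0
R5: M -> 2 P: (1·2) − (2·1) = 2 − 2 = 0
Every reaction leaves W unchanged, so W is conserved and no simulation is needed: W(T) = W(0) = 5 + 5 + 2·8 = 26

Value at T = 26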